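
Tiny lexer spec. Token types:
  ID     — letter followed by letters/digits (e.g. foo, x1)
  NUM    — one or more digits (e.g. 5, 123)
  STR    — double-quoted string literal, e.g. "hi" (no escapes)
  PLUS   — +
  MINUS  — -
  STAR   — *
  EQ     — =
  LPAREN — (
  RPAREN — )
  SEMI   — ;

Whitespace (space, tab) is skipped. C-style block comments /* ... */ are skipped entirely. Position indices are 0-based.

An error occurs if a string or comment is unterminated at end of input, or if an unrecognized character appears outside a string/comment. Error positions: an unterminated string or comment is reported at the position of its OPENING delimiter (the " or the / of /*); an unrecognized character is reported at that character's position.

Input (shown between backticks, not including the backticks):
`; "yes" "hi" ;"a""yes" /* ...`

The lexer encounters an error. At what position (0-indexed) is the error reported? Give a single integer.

pos=0: emit SEMI ';'
pos=2: enter STRING mode
pos=2: emit STR "yes" (now at pos=7)
pos=8: enter STRING mode
pos=8: emit STR "hi" (now at pos=12)
pos=13: emit SEMI ';'
pos=14: enter STRING mode
pos=14: emit STR "a" (now at pos=17)
pos=17: enter STRING mode
pos=17: emit STR "yes" (now at pos=22)
pos=23: enter COMMENT mode (saw '/*')
pos=23: ERROR — unterminated comment (reached EOF)

Answer: 23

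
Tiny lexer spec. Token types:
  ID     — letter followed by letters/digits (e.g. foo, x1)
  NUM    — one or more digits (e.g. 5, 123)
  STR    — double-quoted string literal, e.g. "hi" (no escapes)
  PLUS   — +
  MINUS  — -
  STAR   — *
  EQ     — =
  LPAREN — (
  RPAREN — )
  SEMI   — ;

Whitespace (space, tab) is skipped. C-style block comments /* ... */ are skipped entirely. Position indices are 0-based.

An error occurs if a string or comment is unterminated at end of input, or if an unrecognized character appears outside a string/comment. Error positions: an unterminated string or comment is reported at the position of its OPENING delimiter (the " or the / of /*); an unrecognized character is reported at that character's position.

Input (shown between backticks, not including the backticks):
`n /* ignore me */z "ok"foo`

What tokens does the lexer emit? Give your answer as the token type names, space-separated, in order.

pos=0: emit ID 'n' (now at pos=1)
pos=2: enter COMMENT mode (saw '/*')
exit COMMENT mode (now at pos=17)
pos=17: emit ID 'z' (now at pos=18)
pos=19: enter STRING mode
pos=19: emit STR "ok" (now at pos=23)
pos=23: emit ID 'foo' (now at pos=26)
DONE. 4 tokens: [ID, ID, STR, ID]

Answer: ID ID STR ID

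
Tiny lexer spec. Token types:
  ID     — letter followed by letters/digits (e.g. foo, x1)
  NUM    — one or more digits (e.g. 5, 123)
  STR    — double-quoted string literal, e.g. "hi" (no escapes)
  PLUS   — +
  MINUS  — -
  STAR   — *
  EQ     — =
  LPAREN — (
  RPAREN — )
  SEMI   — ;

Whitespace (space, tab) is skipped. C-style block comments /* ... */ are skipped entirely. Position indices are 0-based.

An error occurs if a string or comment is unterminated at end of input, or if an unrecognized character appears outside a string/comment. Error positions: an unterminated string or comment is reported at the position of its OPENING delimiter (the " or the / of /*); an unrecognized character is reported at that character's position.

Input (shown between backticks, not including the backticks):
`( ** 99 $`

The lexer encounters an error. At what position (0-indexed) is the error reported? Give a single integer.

Answer: 8

Derivation:
pos=0: emit LPAREN '('
pos=2: emit STAR '*'
pos=3: emit STAR '*'
pos=5: emit NUM '99' (now at pos=7)
pos=8: ERROR — unrecognized char '$'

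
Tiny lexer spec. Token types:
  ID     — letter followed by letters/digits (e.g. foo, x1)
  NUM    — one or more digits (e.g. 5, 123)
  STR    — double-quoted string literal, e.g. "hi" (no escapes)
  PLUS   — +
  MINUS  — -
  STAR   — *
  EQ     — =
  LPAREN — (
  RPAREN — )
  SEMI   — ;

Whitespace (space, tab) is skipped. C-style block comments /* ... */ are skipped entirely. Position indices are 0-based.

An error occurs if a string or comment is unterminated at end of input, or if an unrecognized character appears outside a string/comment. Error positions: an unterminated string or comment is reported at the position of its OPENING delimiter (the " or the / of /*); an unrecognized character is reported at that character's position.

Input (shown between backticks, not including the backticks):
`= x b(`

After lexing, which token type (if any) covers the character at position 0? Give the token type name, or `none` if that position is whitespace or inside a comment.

pos=0: emit EQ '='
pos=2: emit ID 'x' (now at pos=3)
pos=4: emit ID 'b' (now at pos=5)
pos=5: emit LPAREN '('
DONE. 4 tokens: [EQ, ID, ID, LPAREN]
Position 0: char is '=' -> EQ

Answer: EQ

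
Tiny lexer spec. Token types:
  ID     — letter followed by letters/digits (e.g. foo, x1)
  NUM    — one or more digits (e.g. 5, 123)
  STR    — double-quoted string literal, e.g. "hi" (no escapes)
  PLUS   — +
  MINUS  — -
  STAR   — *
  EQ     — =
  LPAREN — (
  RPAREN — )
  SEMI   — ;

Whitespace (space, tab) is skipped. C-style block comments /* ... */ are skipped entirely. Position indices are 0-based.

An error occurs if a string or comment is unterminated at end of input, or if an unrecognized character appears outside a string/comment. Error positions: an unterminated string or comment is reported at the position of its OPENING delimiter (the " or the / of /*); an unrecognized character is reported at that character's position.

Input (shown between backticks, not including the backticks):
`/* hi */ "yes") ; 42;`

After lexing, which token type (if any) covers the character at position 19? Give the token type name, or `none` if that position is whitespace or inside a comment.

Answer: NUM

Derivation:
pos=0: enter COMMENT mode (saw '/*')
exit COMMENT mode (now at pos=8)
pos=9: enter STRING mode
pos=9: emit STR "yes" (now at pos=14)
pos=14: emit RPAREN ')'
pos=16: emit SEMI ';'
pos=18: emit NUM '42' (now at pos=20)
pos=20: emit SEMI ';'
DONE. 5 tokens: [STR, RPAREN, SEMI, NUM, SEMI]
Position 19: char is '2' -> NUM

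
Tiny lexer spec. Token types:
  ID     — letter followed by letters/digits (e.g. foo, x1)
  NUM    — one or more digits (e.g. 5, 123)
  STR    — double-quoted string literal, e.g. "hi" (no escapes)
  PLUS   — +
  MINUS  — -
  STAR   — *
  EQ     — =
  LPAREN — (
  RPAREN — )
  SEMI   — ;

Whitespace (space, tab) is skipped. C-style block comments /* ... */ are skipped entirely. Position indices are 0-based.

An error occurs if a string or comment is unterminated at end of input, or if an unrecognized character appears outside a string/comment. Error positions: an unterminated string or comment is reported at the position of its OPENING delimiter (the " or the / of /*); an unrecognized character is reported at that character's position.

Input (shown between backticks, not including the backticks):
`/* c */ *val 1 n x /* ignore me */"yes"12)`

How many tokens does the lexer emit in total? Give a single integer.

Answer: 8

Derivation:
pos=0: enter COMMENT mode (saw '/*')
exit COMMENT mode (now at pos=7)
pos=8: emit STAR '*'
pos=9: emit ID 'val' (now at pos=12)
pos=13: emit NUM '1' (now at pos=14)
pos=15: emit ID 'n' (now at pos=16)
pos=17: emit ID 'x' (now at pos=18)
pos=19: enter COMMENT mode (saw '/*')
exit COMMENT mode (now at pos=34)
pos=34: enter STRING mode
pos=34: emit STR "yes" (now at pos=39)
pos=39: emit NUM '12' (now at pos=41)
pos=41: emit RPAREN ')'
DONE. 8 tokens: [STAR, ID, NUM, ID, ID, STR, NUM, RPAREN]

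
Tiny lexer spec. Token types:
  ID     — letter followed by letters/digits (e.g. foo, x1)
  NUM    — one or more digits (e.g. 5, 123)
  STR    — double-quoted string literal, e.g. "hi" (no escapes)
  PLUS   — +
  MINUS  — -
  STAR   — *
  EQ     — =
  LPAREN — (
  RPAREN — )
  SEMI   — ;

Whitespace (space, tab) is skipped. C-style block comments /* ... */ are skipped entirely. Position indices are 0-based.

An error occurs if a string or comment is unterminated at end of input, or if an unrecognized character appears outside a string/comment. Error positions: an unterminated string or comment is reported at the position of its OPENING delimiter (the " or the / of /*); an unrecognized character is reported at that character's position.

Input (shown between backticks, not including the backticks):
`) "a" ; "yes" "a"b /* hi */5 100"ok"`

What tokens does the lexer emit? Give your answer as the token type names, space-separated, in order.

Answer: RPAREN STR SEMI STR STR ID NUM NUM STR

Derivation:
pos=0: emit RPAREN ')'
pos=2: enter STRING mode
pos=2: emit STR "a" (now at pos=5)
pos=6: emit SEMI ';'
pos=8: enter STRING mode
pos=8: emit STR "yes" (now at pos=13)
pos=14: enter STRING mode
pos=14: emit STR "a" (now at pos=17)
pos=17: emit ID 'b' (now at pos=18)
pos=19: enter COMMENT mode (saw '/*')
exit COMMENT mode (now at pos=27)
pos=27: emit NUM '5' (now at pos=28)
pos=29: emit NUM '100' (now at pos=32)
pos=32: enter STRING mode
pos=32: emit STR "ok" (now at pos=36)
DONE. 9 tokens: [RPAREN, STR, SEMI, STR, STR, ID, NUM, NUM, STR]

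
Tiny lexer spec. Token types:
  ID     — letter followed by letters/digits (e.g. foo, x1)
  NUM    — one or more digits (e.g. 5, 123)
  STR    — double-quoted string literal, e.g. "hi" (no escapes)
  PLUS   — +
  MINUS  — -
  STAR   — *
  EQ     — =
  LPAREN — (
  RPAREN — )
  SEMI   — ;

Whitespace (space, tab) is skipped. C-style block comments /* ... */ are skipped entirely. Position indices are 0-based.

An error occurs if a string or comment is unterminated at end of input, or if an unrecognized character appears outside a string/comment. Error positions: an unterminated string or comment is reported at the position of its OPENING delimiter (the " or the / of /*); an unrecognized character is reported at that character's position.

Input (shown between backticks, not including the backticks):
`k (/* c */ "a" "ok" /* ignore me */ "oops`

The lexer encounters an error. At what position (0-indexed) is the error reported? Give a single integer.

pos=0: emit ID 'k' (now at pos=1)
pos=2: emit LPAREN '('
pos=3: enter COMMENT mode (saw '/*')
exit COMMENT mode (now at pos=10)
pos=11: enter STRING mode
pos=11: emit STR "a" (now at pos=14)
pos=15: enter STRING mode
pos=15: emit STR "ok" (now at pos=19)
pos=20: enter COMMENT mode (saw '/*')
exit COMMENT mode (now at pos=35)
pos=36: enter STRING mode
pos=36: ERROR — unterminated string

Answer: 36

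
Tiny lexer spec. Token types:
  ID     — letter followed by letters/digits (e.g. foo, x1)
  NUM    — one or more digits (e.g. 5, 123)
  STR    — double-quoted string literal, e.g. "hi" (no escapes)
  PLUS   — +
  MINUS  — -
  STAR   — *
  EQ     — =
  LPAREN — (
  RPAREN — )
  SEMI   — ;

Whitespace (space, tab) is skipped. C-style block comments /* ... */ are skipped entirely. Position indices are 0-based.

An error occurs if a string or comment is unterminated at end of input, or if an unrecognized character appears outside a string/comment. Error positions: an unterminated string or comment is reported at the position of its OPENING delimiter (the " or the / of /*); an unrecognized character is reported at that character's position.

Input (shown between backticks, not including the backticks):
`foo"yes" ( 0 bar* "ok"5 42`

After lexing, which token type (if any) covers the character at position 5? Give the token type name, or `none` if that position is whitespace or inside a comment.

pos=0: emit ID 'foo' (now at pos=3)
pos=3: enter STRING mode
pos=3: emit STR "yes" (now at pos=8)
pos=9: emit LPAREN '('
pos=11: emit NUM '0' (now at pos=12)
pos=13: emit ID 'bar' (now at pos=16)
pos=16: emit STAR '*'
pos=18: enter STRING mode
pos=18: emit STR "ok" (now at pos=22)
pos=22: emit NUM '5' (now at pos=23)
pos=24: emit NUM '42' (now at pos=26)
DONE. 9 tokens: [ID, STR, LPAREN, NUM, ID, STAR, STR, NUM, NUM]
Position 5: char is 'e' -> STR

Answer: STR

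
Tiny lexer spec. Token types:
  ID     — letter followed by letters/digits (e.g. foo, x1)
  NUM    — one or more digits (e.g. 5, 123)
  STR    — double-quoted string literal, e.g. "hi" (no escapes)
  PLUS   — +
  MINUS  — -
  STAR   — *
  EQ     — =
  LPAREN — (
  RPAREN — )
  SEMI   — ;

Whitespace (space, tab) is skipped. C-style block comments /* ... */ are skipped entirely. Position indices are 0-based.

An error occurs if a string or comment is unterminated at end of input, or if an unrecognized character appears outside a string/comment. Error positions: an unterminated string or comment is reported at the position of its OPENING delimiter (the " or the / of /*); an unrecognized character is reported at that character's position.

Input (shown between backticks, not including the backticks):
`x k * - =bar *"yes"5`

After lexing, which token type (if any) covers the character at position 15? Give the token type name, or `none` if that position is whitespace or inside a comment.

pos=0: emit ID 'x' (now at pos=1)
pos=2: emit ID 'k' (now at pos=3)
pos=4: emit STAR '*'
pos=6: emit MINUS '-'
pos=8: emit EQ '='
pos=9: emit ID 'bar' (now at pos=12)
pos=13: emit STAR '*'
pos=14: enter STRING mode
pos=14: emit STR "yes" (now at pos=19)
pos=19: emit NUM '5' (now at pos=20)
DONE. 9 tokens: [ID, ID, STAR, MINUS, EQ, ID, STAR, STR, NUM]
Position 15: char is 'y' -> STR

Answer: STR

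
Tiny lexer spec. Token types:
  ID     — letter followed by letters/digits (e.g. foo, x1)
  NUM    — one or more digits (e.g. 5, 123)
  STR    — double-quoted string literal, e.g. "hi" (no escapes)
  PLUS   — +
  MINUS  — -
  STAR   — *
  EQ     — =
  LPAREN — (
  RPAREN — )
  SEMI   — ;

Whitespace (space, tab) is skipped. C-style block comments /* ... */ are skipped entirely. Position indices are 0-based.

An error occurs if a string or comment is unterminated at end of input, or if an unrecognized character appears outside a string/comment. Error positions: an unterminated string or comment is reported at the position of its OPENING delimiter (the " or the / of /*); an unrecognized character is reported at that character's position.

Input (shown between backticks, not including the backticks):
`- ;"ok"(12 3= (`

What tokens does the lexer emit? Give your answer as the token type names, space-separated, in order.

pos=0: emit MINUS '-'
pos=2: emit SEMI ';'
pos=3: enter STRING mode
pos=3: emit STR "ok" (now at pos=7)
pos=7: emit LPAREN '('
pos=8: emit NUM '12' (now at pos=10)
pos=11: emit NUM '3' (now at pos=12)
pos=12: emit EQ '='
pos=14: emit LPAREN '('
DONE. 8 tokens: [MINUS, SEMI, STR, LPAREN, NUM, NUM, EQ, LPAREN]

Answer: MINUS SEMI STR LPAREN NUM NUM EQ LPAREN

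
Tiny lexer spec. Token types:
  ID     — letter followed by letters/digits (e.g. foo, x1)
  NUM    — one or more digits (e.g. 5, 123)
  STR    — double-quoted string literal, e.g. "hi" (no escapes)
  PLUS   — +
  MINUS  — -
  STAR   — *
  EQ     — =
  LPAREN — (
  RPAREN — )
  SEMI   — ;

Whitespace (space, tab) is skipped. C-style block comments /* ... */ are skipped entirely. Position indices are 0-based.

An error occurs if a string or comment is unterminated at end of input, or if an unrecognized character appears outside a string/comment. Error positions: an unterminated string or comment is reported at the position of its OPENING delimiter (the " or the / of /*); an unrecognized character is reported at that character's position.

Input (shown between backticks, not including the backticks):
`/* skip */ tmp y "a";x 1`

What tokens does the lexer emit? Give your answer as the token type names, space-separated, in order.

Answer: ID ID STR SEMI ID NUM

Derivation:
pos=0: enter COMMENT mode (saw '/*')
exit COMMENT mode (now at pos=10)
pos=11: emit ID 'tmp' (now at pos=14)
pos=15: emit ID 'y' (now at pos=16)
pos=17: enter STRING mode
pos=17: emit STR "a" (now at pos=20)
pos=20: emit SEMI ';'
pos=21: emit ID 'x' (now at pos=22)
pos=23: emit NUM '1' (now at pos=24)
DONE. 6 tokens: [ID, ID, STR, SEMI, ID, NUM]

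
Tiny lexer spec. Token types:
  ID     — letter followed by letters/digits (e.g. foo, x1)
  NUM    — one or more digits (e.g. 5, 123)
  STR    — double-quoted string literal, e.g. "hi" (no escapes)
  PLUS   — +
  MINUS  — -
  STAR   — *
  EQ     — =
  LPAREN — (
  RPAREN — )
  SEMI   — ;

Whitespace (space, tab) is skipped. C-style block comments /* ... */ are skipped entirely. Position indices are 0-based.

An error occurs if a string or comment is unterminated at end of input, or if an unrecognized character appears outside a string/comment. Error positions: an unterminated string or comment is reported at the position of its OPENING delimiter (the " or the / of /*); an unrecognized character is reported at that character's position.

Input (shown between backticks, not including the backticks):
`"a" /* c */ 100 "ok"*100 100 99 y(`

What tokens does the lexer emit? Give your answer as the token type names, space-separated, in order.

Answer: STR NUM STR STAR NUM NUM NUM ID LPAREN

Derivation:
pos=0: enter STRING mode
pos=0: emit STR "a" (now at pos=3)
pos=4: enter COMMENT mode (saw '/*')
exit COMMENT mode (now at pos=11)
pos=12: emit NUM '100' (now at pos=15)
pos=16: enter STRING mode
pos=16: emit STR "ok" (now at pos=20)
pos=20: emit STAR '*'
pos=21: emit NUM '100' (now at pos=24)
pos=25: emit NUM '100' (now at pos=28)
pos=29: emit NUM '99' (now at pos=31)
pos=32: emit ID 'y' (now at pos=33)
pos=33: emit LPAREN '('
DONE. 9 tokens: [STR, NUM, STR, STAR, NUM, NUM, NUM, ID, LPAREN]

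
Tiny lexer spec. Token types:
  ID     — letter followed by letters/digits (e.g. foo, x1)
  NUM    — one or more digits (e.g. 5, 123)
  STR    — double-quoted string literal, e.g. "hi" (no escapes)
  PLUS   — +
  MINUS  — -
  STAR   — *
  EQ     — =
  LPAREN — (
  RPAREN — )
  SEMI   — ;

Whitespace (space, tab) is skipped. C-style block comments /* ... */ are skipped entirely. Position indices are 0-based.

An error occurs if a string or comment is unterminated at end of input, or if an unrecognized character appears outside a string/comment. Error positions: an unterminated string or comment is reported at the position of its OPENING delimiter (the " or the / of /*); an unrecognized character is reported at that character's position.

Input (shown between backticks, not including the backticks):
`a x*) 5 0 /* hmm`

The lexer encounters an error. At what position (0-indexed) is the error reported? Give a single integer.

pos=0: emit ID 'a' (now at pos=1)
pos=2: emit ID 'x' (now at pos=3)
pos=3: emit STAR '*'
pos=4: emit RPAREN ')'
pos=6: emit NUM '5' (now at pos=7)
pos=8: emit NUM '0' (now at pos=9)
pos=10: enter COMMENT mode (saw '/*')
pos=10: ERROR — unterminated comment (reached EOF)

Answer: 10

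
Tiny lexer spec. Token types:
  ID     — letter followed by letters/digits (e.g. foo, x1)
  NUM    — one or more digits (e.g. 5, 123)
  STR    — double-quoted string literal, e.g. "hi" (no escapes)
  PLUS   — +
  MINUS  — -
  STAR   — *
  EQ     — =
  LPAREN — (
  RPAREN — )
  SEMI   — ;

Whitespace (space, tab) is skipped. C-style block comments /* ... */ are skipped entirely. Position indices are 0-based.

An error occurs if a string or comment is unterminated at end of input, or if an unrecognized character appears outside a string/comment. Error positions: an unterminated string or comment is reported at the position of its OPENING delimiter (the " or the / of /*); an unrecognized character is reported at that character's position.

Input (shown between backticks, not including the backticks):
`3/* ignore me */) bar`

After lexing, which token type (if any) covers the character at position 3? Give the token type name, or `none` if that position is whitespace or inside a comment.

pos=0: emit NUM '3' (now at pos=1)
pos=1: enter COMMENT mode (saw '/*')
exit COMMENT mode (now at pos=16)
pos=16: emit RPAREN ')'
pos=18: emit ID 'bar' (now at pos=21)
DONE. 3 tokens: [NUM, RPAREN, ID]
Position 3: char is ' ' -> none

Answer: none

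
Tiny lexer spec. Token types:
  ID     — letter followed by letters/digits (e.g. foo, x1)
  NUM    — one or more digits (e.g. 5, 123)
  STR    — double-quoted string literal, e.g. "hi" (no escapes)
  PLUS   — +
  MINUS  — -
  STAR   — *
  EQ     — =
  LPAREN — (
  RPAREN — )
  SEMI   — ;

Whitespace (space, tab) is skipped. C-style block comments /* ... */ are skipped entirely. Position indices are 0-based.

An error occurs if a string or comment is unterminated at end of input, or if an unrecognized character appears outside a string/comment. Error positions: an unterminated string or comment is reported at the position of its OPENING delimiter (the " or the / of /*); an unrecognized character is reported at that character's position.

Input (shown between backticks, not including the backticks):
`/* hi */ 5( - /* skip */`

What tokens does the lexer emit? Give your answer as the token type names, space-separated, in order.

Answer: NUM LPAREN MINUS

Derivation:
pos=0: enter COMMENT mode (saw '/*')
exit COMMENT mode (now at pos=8)
pos=9: emit NUM '5' (now at pos=10)
pos=10: emit LPAREN '('
pos=12: emit MINUS '-'
pos=14: enter COMMENT mode (saw '/*')
exit COMMENT mode (now at pos=24)
DONE. 3 tokens: [NUM, LPAREN, MINUS]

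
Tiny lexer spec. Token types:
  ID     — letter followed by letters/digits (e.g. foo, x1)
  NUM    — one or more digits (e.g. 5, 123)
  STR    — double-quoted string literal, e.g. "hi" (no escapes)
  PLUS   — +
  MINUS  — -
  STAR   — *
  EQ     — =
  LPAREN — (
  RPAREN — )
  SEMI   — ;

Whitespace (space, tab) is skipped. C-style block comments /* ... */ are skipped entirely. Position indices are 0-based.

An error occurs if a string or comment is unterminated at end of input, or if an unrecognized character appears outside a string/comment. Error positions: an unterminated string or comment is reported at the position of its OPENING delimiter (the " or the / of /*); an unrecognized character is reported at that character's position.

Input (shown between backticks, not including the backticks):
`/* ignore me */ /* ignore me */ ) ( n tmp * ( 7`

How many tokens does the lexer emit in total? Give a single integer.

pos=0: enter COMMENT mode (saw '/*')
exit COMMENT mode (now at pos=15)
pos=16: enter COMMENT mode (saw '/*')
exit COMMENT mode (now at pos=31)
pos=32: emit RPAREN ')'
pos=34: emit LPAREN '('
pos=36: emit ID 'n' (now at pos=37)
pos=38: emit ID 'tmp' (now at pos=41)
pos=42: emit STAR '*'
pos=44: emit LPAREN '('
pos=46: emit NUM '7' (now at pos=47)
DONE. 7 tokens: [RPAREN, LPAREN, ID, ID, STAR, LPAREN, NUM]

Answer: 7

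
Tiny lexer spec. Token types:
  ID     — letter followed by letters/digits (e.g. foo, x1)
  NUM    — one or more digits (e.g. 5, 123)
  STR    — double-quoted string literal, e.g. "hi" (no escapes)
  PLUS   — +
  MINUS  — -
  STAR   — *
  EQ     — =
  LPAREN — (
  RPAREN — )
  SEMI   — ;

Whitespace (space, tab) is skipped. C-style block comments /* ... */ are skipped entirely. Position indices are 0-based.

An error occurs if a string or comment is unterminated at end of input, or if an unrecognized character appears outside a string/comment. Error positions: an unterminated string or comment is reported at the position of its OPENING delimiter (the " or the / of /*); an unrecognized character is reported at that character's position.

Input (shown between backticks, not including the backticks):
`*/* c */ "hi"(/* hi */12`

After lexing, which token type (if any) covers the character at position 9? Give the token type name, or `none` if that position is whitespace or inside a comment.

Answer: STR

Derivation:
pos=0: emit STAR '*'
pos=1: enter COMMENT mode (saw '/*')
exit COMMENT mode (now at pos=8)
pos=9: enter STRING mode
pos=9: emit STR "hi" (now at pos=13)
pos=13: emit LPAREN '('
pos=14: enter COMMENT mode (saw '/*')
exit COMMENT mode (now at pos=22)
pos=22: emit NUM '12' (now at pos=24)
DONE. 4 tokens: [STAR, STR, LPAREN, NUM]
Position 9: char is '"' -> STR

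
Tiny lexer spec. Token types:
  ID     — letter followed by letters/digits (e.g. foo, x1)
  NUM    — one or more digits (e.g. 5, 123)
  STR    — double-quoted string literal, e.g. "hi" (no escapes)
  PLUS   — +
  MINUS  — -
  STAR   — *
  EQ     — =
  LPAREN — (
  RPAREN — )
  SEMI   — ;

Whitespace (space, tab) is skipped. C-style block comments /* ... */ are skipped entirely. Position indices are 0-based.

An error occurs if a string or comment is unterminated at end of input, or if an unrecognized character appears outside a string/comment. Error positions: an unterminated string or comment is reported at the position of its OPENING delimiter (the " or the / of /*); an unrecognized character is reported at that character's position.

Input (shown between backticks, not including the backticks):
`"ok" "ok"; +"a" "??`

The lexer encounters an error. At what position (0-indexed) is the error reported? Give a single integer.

pos=0: enter STRING mode
pos=0: emit STR "ok" (now at pos=4)
pos=5: enter STRING mode
pos=5: emit STR "ok" (now at pos=9)
pos=9: emit SEMI ';'
pos=11: emit PLUS '+'
pos=12: enter STRING mode
pos=12: emit STR "a" (now at pos=15)
pos=16: enter STRING mode
pos=16: ERROR — unterminated string

Answer: 16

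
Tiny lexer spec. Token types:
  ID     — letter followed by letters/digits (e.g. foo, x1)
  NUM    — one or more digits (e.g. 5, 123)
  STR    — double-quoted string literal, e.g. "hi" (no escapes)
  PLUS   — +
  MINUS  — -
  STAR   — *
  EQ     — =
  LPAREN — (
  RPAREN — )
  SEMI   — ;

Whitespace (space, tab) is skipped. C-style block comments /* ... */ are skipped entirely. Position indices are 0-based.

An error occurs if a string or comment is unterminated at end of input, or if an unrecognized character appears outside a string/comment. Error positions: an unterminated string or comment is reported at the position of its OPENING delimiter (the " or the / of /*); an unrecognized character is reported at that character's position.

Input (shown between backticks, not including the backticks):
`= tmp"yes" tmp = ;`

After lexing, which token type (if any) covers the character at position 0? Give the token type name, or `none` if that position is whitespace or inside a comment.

Answer: EQ

Derivation:
pos=0: emit EQ '='
pos=2: emit ID 'tmp' (now at pos=5)
pos=5: enter STRING mode
pos=5: emit STR "yes" (now at pos=10)
pos=11: emit ID 'tmp' (now at pos=14)
pos=15: emit EQ '='
pos=17: emit SEMI ';'
DONE. 6 tokens: [EQ, ID, STR, ID, EQ, SEMI]
Position 0: char is '=' -> EQ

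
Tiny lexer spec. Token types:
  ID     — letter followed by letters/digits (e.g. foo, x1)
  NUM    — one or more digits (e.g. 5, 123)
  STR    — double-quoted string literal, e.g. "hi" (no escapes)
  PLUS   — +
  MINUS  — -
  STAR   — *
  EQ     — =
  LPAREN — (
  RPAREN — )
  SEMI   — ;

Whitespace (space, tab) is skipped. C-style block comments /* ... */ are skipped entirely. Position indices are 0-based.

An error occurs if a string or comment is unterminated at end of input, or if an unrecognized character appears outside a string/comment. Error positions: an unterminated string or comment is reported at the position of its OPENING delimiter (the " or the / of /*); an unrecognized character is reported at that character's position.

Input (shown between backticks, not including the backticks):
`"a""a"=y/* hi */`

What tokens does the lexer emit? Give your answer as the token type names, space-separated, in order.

Answer: STR STR EQ ID

Derivation:
pos=0: enter STRING mode
pos=0: emit STR "a" (now at pos=3)
pos=3: enter STRING mode
pos=3: emit STR "a" (now at pos=6)
pos=6: emit EQ '='
pos=7: emit ID 'y' (now at pos=8)
pos=8: enter COMMENT mode (saw '/*')
exit COMMENT mode (now at pos=16)
DONE. 4 tokens: [STR, STR, EQ, ID]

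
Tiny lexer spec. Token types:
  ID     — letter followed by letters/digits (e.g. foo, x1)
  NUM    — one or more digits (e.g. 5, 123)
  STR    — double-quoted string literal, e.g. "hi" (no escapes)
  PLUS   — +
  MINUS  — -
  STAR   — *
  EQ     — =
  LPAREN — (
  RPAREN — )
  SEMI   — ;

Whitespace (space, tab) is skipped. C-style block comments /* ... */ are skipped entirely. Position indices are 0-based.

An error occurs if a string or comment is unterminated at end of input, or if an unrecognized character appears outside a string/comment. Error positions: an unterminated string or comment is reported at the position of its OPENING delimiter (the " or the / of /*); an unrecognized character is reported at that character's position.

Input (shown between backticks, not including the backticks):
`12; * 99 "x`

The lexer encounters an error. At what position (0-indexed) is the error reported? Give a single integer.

pos=0: emit NUM '12' (now at pos=2)
pos=2: emit SEMI ';'
pos=4: emit STAR '*'
pos=6: emit NUM '99' (now at pos=8)
pos=9: enter STRING mode
pos=9: ERROR — unterminated string

Answer: 9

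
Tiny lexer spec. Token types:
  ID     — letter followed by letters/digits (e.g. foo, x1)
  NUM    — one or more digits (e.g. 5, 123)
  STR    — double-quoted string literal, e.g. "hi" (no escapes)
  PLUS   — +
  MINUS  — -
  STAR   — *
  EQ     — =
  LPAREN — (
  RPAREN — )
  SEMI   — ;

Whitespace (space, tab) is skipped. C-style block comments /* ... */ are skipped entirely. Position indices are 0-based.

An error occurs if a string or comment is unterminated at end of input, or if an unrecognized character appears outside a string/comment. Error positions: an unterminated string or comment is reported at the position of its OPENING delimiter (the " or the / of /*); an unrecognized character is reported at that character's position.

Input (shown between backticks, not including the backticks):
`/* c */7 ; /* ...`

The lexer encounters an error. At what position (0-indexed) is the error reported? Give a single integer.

Answer: 11

Derivation:
pos=0: enter COMMENT mode (saw '/*')
exit COMMENT mode (now at pos=7)
pos=7: emit NUM '7' (now at pos=8)
pos=9: emit SEMI ';'
pos=11: enter COMMENT mode (saw '/*')
pos=11: ERROR — unterminated comment (reached EOF)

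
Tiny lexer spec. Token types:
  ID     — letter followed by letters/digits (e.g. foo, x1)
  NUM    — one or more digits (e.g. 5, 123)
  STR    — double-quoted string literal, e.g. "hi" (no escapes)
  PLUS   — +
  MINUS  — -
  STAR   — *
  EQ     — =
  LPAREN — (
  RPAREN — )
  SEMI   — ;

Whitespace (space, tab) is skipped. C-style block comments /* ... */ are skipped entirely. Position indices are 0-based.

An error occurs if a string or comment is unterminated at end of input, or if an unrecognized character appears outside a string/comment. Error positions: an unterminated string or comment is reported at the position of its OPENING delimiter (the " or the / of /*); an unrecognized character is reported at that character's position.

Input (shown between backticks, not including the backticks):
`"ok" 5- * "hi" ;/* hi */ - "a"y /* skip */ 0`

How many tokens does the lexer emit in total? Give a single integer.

Answer: 10

Derivation:
pos=0: enter STRING mode
pos=0: emit STR "ok" (now at pos=4)
pos=5: emit NUM '5' (now at pos=6)
pos=6: emit MINUS '-'
pos=8: emit STAR '*'
pos=10: enter STRING mode
pos=10: emit STR "hi" (now at pos=14)
pos=15: emit SEMI ';'
pos=16: enter COMMENT mode (saw '/*')
exit COMMENT mode (now at pos=24)
pos=25: emit MINUS '-'
pos=27: enter STRING mode
pos=27: emit STR "a" (now at pos=30)
pos=30: emit ID 'y' (now at pos=31)
pos=32: enter COMMENT mode (saw '/*')
exit COMMENT mode (now at pos=42)
pos=43: emit NUM '0' (now at pos=44)
DONE. 10 tokens: [STR, NUM, MINUS, STAR, STR, SEMI, MINUS, STR, ID, NUM]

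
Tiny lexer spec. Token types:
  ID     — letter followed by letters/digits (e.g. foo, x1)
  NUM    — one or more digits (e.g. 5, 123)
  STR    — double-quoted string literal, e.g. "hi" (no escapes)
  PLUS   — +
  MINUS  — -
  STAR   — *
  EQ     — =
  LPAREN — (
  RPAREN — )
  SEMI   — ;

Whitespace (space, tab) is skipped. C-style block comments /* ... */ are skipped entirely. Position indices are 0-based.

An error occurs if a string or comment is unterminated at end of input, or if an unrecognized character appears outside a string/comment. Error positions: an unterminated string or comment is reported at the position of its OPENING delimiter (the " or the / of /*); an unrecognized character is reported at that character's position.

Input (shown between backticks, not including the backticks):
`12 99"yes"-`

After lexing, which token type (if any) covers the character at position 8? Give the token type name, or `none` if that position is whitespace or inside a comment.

Answer: STR

Derivation:
pos=0: emit NUM '12' (now at pos=2)
pos=3: emit NUM '99' (now at pos=5)
pos=5: enter STRING mode
pos=5: emit STR "yes" (now at pos=10)
pos=10: emit MINUS '-'
DONE. 4 tokens: [NUM, NUM, STR, MINUS]
Position 8: char is 's' -> STR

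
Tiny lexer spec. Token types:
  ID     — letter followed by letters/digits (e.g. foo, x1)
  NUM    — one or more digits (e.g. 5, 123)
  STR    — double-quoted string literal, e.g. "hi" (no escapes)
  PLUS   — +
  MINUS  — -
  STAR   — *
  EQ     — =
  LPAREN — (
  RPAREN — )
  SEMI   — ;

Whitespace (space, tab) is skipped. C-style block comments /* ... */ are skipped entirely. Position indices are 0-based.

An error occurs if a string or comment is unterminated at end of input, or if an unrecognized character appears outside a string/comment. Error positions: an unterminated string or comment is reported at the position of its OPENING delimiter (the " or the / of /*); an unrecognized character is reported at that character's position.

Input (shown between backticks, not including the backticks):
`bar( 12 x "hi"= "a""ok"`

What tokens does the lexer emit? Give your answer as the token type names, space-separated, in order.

Answer: ID LPAREN NUM ID STR EQ STR STR

Derivation:
pos=0: emit ID 'bar' (now at pos=3)
pos=3: emit LPAREN '('
pos=5: emit NUM '12' (now at pos=7)
pos=8: emit ID 'x' (now at pos=9)
pos=10: enter STRING mode
pos=10: emit STR "hi" (now at pos=14)
pos=14: emit EQ '='
pos=16: enter STRING mode
pos=16: emit STR "a" (now at pos=19)
pos=19: enter STRING mode
pos=19: emit STR "ok" (now at pos=23)
DONE. 8 tokens: [ID, LPAREN, NUM, ID, STR, EQ, STR, STR]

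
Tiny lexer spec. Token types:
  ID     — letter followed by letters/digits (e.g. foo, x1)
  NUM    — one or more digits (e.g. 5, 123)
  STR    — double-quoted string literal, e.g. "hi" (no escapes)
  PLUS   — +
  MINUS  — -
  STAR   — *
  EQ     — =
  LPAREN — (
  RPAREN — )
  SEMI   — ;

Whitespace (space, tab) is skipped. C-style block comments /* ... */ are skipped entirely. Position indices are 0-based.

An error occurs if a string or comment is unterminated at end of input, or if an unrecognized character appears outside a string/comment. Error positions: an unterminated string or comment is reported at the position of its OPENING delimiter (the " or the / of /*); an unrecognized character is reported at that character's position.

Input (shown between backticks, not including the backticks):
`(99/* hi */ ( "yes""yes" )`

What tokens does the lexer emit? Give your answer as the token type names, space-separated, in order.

Answer: LPAREN NUM LPAREN STR STR RPAREN

Derivation:
pos=0: emit LPAREN '('
pos=1: emit NUM '99' (now at pos=3)
pos=3: enter COMMENT mode (saw '/*')
exit COMMENT mode (now at pos=11)
pos=12: emit LPAREN '('
pos=14: enter STRING mode
pos=14: emit STR "yes" (now at pos=19)
pos=19: enter STRING mode
pos=19: emit STR "yes" (now at pos=24)
pos=25: emit RPAREN ')'
DONE. 6 tokens: [LPAREN, NUM, LPAREN, STR, STR, RPAREN]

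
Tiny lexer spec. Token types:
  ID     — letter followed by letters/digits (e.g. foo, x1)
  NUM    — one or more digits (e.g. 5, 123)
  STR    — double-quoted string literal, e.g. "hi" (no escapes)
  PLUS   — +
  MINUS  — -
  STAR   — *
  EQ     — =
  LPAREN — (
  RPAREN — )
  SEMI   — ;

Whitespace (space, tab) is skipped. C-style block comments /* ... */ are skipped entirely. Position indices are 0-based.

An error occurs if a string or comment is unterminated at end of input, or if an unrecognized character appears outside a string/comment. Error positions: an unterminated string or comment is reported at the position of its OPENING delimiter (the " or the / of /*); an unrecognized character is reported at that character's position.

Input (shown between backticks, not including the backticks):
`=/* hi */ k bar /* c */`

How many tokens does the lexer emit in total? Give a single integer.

Answer: 3

Derivation:
pos=0: emit EQ '='
pos=1: enter COMMENT mode (saw '/*')
exit COMMENT mode (now at pos=9)
pos=10: emit ID 'k' (now at pos=11)
pos=12: emit ID 'bar' (now at pos=15)
pos=16: enter COMMENT mode (saw '/*')
exit COMMENT mode (now at pos=23)
DONE. 3 tokens: [EQ, ID, ID]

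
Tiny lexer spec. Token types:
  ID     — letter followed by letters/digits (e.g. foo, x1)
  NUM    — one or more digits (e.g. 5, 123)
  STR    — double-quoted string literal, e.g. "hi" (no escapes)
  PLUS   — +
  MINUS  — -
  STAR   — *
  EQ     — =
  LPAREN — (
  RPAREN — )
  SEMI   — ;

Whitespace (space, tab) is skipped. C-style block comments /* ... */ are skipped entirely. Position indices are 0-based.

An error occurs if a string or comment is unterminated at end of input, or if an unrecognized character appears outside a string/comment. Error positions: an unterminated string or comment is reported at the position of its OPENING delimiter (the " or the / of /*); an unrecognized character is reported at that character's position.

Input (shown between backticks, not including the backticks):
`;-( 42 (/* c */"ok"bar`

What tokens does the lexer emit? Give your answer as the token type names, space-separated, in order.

Answer: SEMI MINUS LPAREN NUM LPAREN STR ID

Derivation:
pos=0: emit SEMI ';'
pos=1: emit MINUS '-'
pos=2: emit LPAREN '('
pos=4: emit NUM '42' (now at pos=6)
pos=7: emit LPAREN '('
pos=8: enter COMMENT mode (saw '/*')
exit COMMENT mode (now at pos=15)
pos=15: enter STRING mode
pos=15: emit STR "ok" (now at pos=19)
pos=19: emit ID 'bar' (now at pos=22)
DONE. 7 tokens: [SEMI, MINUS, LPAREN, NUM, LPAREN, STR, ID]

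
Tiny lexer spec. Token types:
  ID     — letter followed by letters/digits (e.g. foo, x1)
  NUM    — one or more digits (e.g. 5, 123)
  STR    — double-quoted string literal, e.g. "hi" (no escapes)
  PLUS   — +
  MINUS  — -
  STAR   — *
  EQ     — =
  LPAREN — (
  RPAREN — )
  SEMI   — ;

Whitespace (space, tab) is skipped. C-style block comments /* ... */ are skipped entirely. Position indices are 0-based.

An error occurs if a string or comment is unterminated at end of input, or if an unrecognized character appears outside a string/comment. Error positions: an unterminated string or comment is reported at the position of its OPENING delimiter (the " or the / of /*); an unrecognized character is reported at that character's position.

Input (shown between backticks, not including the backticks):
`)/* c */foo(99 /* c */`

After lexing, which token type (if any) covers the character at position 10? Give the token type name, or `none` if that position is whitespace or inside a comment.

Answer: ID

Derivation:
pos=0: emit RPAREN ')'
pos=1: enter COMMENT mode (saw '/*')
exit COMMENT mode (now at pos=8)
pos=8: emit ID 'foo' (now at pos=11)
pos=11: emit LPAREN '('
pos=12: emit NUM '99' (now at pos=14)
pos=15: enter COMMENT mode (saw '/*')
exit COMMENT mode (now at pos=22)
DONE. 4 tokens: [RPAREN, ID, LPAREN, NUM]
Position 10: char is 'o' -> ID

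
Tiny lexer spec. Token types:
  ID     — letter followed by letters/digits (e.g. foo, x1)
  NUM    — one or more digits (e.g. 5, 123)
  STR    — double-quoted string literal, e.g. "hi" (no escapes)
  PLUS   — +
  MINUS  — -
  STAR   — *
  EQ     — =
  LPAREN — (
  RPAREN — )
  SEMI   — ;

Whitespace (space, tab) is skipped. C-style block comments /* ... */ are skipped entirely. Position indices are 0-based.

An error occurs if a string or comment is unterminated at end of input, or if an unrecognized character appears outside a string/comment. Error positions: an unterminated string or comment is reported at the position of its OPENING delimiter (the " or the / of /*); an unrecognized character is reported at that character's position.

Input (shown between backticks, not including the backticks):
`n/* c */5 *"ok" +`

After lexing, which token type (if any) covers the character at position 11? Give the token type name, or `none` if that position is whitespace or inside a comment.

Answer: STR

Derivation:
pos=0: emit ID 'n' (now at pos=1)
pos=1: enter COMMENT mode (saw '/*')
exit COMMENT mode (now at pos=8)
pos=8: emit NUM '5' (now at pos=9)
pos=10: emit STAR '*'
pos=11: enter STRING mode
pos=11: emit STR "ok" (now at pos=15)
pos=16: emit PLUS '+'
DONE. 5 tokens: [ID, NUM, STAR, STR, PLUS]
Position 11: char is '"' -> STR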